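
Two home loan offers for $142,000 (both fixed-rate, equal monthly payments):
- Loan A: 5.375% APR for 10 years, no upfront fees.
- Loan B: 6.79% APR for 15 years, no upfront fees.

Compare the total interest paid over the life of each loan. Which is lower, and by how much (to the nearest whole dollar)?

Loan A: monthly rate = 5.375%/12 = 0.0044792; payment = 142,000 × 0.0044792 / (1 − (1+0.0044792)^−120) = $1,532.29.
Total interest on Loan A = 120 × $1,532.29 − $142,000 = $41,874.80.
Loan B: monthly rate = 6.79%/12 = 0.0056583; payment = 142,000 × 0.0056583 / (1 − (1+0.0056583)^−180) = $1,259.72.
Total interest on Loan B = 180 × $1,259.72 − $142,000 = $84,749.60.
Loan A is lower by $42,874.80.

Loan A by $42,875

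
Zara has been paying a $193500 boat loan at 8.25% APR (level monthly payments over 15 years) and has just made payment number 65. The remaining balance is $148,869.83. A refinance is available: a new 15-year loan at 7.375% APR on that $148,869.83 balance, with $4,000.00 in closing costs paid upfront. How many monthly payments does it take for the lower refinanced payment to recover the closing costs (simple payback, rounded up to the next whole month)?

Current payment = 193,500 × 8.25%/12 / (1 − (1+0.0068750)^−180) = $1,877.22.
Refinanced payment = 148,869.83 × 0.0061458 / (1 − (1+0.0061458)^−180) = $1,369.49.
Monthly savings = $1,877.22 − $1,369.49 = $507.73.
Break-even = $4,000.00 / $507.73 = 7.88 → 8 months.

8 months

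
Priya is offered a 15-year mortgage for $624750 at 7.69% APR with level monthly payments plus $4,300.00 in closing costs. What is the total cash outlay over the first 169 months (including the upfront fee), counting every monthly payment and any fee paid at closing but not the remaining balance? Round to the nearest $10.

At 7.69% the monthly rate is 0.0064083, so the payment is 624,750 × 0.0064083 / (1 − 1.0064083^−180) = $5,859.17.
Total outlay = 169 × $5,859.17 + $4,300.00 = $994,499.73.

$994,500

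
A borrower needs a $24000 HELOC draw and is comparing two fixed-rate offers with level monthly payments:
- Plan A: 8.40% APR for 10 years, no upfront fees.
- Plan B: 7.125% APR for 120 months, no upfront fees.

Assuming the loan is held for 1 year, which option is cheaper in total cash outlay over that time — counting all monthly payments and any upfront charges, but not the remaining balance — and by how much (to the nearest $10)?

Plan A: at 8.40% the monthly rate is 0.0070000, so the payment is 24,000 × 0.0070000 / (1 − 1.0070000^−120) = $296.28.
Plan B: at 7.125% the monthly rate is 0.0059375, so the payment is 24,000 × 0.0059375 / (1 − 1.0059375^−120) = $280.21.
Over 12 months: Plan A costs 12 × $296.28 = $3,555.36; Plan B costs 12 × $280.21 = $3,362.52.
Plan B is cheaper by $3,555.36 − $3,362.52 = $192.84.

Plan B by $190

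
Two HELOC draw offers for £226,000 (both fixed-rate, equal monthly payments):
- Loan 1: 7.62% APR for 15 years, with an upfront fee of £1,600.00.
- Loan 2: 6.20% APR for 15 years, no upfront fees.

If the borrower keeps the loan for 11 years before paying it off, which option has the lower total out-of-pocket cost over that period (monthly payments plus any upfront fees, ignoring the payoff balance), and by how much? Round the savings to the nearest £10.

Loan 2 by £25,210

Loan 1: at 7.62% the monthly rate is 0.0063500, so the payment is 226,000 × 0.0063500 / (1 − 1.0063500^−180) = £2,110.49.
Loan 2: monthly rate = 6.2%/12 = 0.0051667; payment = 226,000 × 0.0051667 / (1 − (1+0.0051667)^−180) = £1,931.62.
Over 132 months: Loan 1 costs 132 × £2,110.49 + £1,600.00 = £280,184.68; Loan 2 costs 132 × £1,931.62 = £254,973.84.
Loan 2 is cheaper by £280,184.68 − £254,973.84 = £25,210.84.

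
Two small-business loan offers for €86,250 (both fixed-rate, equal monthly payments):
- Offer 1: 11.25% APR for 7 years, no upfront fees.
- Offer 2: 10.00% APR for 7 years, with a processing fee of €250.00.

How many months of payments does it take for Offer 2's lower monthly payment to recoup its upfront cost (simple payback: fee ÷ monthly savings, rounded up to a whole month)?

5 months

Offer 1: at 11.25% the monthly rate is 0.0093750, so the payment is 86,250 × 0.0093750 / (1 − 1.0093750^−84) = €1,488.17.
Offer 2: at 10.00% the monthly rate is 0.0083333, so the payment is 86,250 × 0.0083333 / (1 − 1.0083333^−84) = €1,431.85.
Monthly savings = €1,488.17 − €1,431.85 = €56.32.
Break-even = €250.00 / €56.32 = 4.44 → 5 months.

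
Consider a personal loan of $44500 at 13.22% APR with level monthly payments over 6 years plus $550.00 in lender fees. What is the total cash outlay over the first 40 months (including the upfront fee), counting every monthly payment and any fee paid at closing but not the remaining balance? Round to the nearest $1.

At 13.22% the monthly rate is 0.0110167, so the payment is 44,500 × 0.0110167 / (1 − 1.0110167^−72) = $898.47.
Total outlay = 40 × $898.47 + $550.00 = $36,488.80.

$36,489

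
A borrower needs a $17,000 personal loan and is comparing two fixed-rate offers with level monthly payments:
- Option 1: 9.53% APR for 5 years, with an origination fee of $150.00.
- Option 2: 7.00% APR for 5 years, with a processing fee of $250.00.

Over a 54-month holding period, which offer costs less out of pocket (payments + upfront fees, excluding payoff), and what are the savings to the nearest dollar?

Option 2 by $1,016

Option 1: monthly rate = 9.53%/12 = 0.0079417; payment = 17,000 × 0.0079417 / (1 − (1+0.0079417)^−60) = $357.28.
Option 2: at 7.00% the monthly rate is 0.0058333, so the payment is 17,000 × 0.0058333 / (1 − 1.0058333^−60) = $336.62.
Over 54 months: Option 1 costs 54 × $357.28 + $150.00 = $19,443.12; Option 2 costs 54 × $336.62 + $250.00 = $18,427.48.
Option 2 is cheaper by $19,443.12 − $18,427.48 = $1,015.64.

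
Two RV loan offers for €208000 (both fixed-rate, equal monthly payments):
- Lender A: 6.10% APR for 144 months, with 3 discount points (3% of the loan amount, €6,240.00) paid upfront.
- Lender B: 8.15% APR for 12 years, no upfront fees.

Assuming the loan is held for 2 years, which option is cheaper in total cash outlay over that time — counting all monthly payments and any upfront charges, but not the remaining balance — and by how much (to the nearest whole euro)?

Lender B by €766

Lender A: monthly rate = 6.1%/12 = 0.0050833; payment = 208,000 × 0.0050833 / (1 − (1+0.0050833)^−144) = €2,040.55.
Lender B: monthly rate = 8.15%/12 = 0.0067917; payment = 208,000 × 0.0067917 / (1 − (1+0.0067917)^−144) = €2,268.64.
Over 24 months: Lender A costs 24 × €2,040.55 + €6,240.00 = €55,213.20; Lender B costs 24 × €2,268.64 = €54,447.36.
Lender B is cheaper by €55,213.20 − €54,447.36 = €765.84.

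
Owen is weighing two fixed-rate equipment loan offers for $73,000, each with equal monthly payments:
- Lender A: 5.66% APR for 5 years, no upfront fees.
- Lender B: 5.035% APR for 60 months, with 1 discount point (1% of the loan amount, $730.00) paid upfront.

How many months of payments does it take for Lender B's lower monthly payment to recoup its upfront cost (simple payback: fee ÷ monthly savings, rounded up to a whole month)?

35 months

Lender A: at 5.66% the monthly rate is 0.0047167, so the payment is 73,000 × 0.0047167 / (1 − 1.0047167^−60) = $1,399.78.
Lender B: monthly rate = 5.035%/12 = 0.0041958; payment = 73,000 × 0.0041958 / (1 − (1+0.0041958)^−60) = $1,378.77.
Monthly savings = $1,399.78 − $1,378.77 = $21.01.
Break-even = $730.00 / $21.01 = 34.75 → 35 months.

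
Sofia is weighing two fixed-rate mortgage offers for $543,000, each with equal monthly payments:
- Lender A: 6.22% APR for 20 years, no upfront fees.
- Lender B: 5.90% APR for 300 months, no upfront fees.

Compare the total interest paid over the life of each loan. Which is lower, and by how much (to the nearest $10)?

Lender A: at 6.22% the monthly rate is 0.0051833, so the payment is 543,000 × 0.0051833 / (1 − 1.0051833^−240) = $3,959.45.
Total interest on Lender A = 240 × $3,959.45 − $543,000 = $407,268.00.
Lender B: at 5.90% the monthly rate is 0.0049167, so the payment is 543,000 × 0.0049167 / (1 − 1.0049167^−300) = $3,465.44.
Total interest on Lender B = 300 × $3,465.44 − $543,000 = $496,632.00.
Lender A is lower by $89,364.00.

Lender A by $89,360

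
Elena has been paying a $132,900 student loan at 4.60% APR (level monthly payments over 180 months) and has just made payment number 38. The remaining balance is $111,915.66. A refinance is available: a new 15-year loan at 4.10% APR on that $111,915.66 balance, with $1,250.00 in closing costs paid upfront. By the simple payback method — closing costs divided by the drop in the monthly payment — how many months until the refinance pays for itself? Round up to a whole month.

7 months

Current payment = 132,900 × 4.6%/12 / (1 − (1+0.0038333)^−180) = $1,023.48.
Refinanced payment = 111,915.66 × 0.0034167 / (1 − (1+0.0034167)^−180) = $833.45.
Monthly savings = $1,023.48 − $833.45 = $190.03.
Break-even = $1,250.00 / $190.03 = 6.58 → 7 months.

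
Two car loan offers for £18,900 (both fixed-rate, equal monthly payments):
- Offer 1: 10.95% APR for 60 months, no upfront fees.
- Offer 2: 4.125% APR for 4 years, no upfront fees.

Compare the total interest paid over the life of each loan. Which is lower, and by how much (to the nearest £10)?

Offer 1: monthly rate = 10.95%/12 = 0.0091250; payment = 18,900 × 0.0091250 / (1 − (1+0.0091250)^−60) = £410.46.
Total interest on Offer 1 = 60 × £410.46 − £18,900 = £5,727.60.
Offer 2: at 4.125% the monthly rate is 0.0034375, so the payment is 18,900 × 0.0034375 / (1 − 1.0034375^−48) = £427.80.
Total interest on Offer 2 = 48 × £427.80 − £18,900 = £1,634.40.
Offer 2 is lower by £4,093.20.

Offer 2 by £4,090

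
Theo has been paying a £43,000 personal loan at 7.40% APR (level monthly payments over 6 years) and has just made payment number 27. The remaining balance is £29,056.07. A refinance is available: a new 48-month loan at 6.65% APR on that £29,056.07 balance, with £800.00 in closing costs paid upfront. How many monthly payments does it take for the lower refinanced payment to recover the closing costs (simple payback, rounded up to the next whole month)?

Current payment = 43,000 × 7.4%/12 / (1 − (1+0.0061667)^−72) = £741.39.
Refinanced payment = 29,056.07 × 0.0055417 / (1 − (1+0.0055417)^−48) = £691.08.
Monthly savings = £741.39 − £691.08 = £50.31.
Break-even = £800.00 / £50.31 = 15.90 → 16 months.

16 months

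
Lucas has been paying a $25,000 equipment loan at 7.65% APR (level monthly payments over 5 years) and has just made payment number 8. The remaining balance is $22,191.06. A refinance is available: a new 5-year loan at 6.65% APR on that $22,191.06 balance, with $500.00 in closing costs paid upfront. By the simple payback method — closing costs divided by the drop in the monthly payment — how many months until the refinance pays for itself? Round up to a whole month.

8 months

Current payment = 25,000 × 7.65%/12 / (1 − (1+0.0063750)^−60) = $502.73.
Refinanced payment = 22,191.06 × 0.0055417 / (1 − (1+0.0055417)^−60) = $435.75.
Monthly savings = $502.73 − $435.75 = $66.98.
Break-even = $500.00 / $66.98 = 7.46 → 8 months.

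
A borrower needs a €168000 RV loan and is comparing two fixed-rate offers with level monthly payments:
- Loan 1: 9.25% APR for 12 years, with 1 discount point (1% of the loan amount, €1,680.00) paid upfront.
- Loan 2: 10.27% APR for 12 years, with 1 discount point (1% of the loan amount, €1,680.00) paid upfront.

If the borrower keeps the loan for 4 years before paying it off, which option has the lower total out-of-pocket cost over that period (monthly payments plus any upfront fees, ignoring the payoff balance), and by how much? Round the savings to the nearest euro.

Loan 1: monthly rate = 9.25%/12 = 0.0077083; payment = 168,000 × 0.0077083 / (1 − (1+0.0077083)^−144) = €1,935.62.
Loan 2: at 10.27% the monthly rate is 0.0085583, so the payment is 168,000 × 0.0085583 / (1 − 1.0085583^−144) = €2,034.02.
Over 48 months: Loan 1 costs 48 × €1,935.62 + €1,680.00 = €94,589.76; Loan 2 costs 48 × €2,034.02 + €1,680.00 = €99,312.96.
Loan 1 is cheaper by €99,312.96 − €94,589.76 = €4,723.20.

Loan 1 by €4,723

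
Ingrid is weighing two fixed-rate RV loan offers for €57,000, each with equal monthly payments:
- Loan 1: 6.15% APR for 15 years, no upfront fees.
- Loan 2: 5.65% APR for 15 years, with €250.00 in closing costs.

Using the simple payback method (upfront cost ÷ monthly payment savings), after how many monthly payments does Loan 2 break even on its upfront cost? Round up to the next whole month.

17 months

Loan 1: monthly rate = 6.15%/12 = 0.0051250; payment = 57,000 × 0.0051250 / (1 − (1+0.0051250)^−180) = €485.63.
Loan 2: at 5.65% the monthly rate is 0.0047083, so the payment is 57,000 × 0.0047083 / (1 − 1.0047083^−180) = €470.29.
Monthly savings = €485.63 − €470.29 = €15.34.
Break-even = €250.00 / €15.34 = 16.30 → 17 months.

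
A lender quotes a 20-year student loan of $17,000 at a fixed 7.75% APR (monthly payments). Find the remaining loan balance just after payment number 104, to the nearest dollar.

With monthly rate i = 7.75%/12 = 0.0064583, the balance after k of n payments is P · [(1+i)^n − (1+i)^k] / [(1+i)^n − 1].
(1+0.0064583)^240 = 4.68804775 and (1+0.0064583)^104 = 1.95327419, so the balance is 17,000 × (4.68804775 − 1.95327419) / (4.68804775 − 1) = $12,605.90.

$12,606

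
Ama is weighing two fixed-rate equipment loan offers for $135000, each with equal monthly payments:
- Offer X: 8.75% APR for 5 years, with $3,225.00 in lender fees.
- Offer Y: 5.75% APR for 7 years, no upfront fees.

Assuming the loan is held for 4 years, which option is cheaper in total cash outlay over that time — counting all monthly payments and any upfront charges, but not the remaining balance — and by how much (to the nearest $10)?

Offer X: at 8.75% the monthly rate is 0.0072917, so the payment is 135,000 × 0.0072917 / (1 − 1.0072917^−60) = $2,786.03.
Offer Y: monthly rate = 5.75%/12 = 0.0047917; payment = 135,000 × 0.0047917 / (1 − (1+0.0047917)^−84) = $1,956.02.
Over 48 months: Offer X costs 48 × $2,786.03 + $3,225.00 = $136,954.44; Offer Y costs 48 × $1,956.02 = $93,888.96.
Offer Y is cheaper by $136,954.44 − $93,888.96 = $43,065.48.

Offer Y by $43,070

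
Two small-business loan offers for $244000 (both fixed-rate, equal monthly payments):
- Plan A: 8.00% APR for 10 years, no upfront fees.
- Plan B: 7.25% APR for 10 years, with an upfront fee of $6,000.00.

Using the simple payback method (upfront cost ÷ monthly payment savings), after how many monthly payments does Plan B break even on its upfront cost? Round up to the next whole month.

Plan A: at 8.00% the monthly rate is 0.0066667, so the payment is 244,000 × 0.0066667 / (1 − 1.0066667^−120) = $2,960.39.
Plan B: at 7.25% the monthly rate is 0.0060417, so the payment is 244,000 × 0.0060417 / (1 − 1.0060417^−120) = $2,864.59.
Monthly savings = $2,960.39 − $2,864.59 = $95.80.
Break-even = $6,000.00 / $95.80 = 62.63 → 63 months.

63 months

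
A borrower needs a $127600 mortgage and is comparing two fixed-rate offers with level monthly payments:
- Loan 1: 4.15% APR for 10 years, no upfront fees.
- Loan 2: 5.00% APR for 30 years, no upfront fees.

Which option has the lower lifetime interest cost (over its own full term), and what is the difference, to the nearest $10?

Loan 1 by $90,470

Loan 1: at 4.15% the monthly rate is 0.0034583, so the payment is 127,600 × 0.0034583 / (1 − 1.0034583^−120) = $1,301.00.
Total interest on Loan 1 = 120 × $1,301.00 − $127,600 = $28,520.00.
Loan 2: at 5.00% the monthly rate is 0.0041667, so the payment is 127,600 × 0.0041667 / (1 − 1.0041667^−360) = $684.98.
Total interest on Loan 2 = 360 × $684.98 − $127,600 = $118,992.80.
Loan 1 is lower by $90,472.80.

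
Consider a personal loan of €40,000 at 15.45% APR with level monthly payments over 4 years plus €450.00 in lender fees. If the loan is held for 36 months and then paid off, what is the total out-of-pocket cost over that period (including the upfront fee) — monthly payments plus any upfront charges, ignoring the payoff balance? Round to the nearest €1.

€40,856

Monthly rate = 15.45%/12 = 0.0128750; payment = 40,000 × 0.0128750 / (1 − (1+0.0128750)^−48) = €1,122.38.
Total outlay = 36 × €1,122.38 + €450.00 = €40,855.68.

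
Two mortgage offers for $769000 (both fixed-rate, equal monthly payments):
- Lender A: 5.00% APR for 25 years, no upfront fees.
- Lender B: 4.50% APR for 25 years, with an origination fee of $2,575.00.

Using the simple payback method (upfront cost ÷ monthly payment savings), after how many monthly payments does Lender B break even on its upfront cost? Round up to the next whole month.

12 months

Lender A: at 5.00% the monthly rate is 0.0041667, so the payment is 769,000 × 0.0041667 / (1 − 1.0041667^−300) = $4,495.50.
Lender B: monthly rate = 4.5%/12 = 0.0037500; payment = 769,000 × 0.0037500 / (1 − (1+0.0037500)^−300) = $4,274.35.
Monthly savings = $4,495.50 − $4,274.35 = $221.15.
Break-even = $2,575.00 / $221.15 = 11.64 → 12 months.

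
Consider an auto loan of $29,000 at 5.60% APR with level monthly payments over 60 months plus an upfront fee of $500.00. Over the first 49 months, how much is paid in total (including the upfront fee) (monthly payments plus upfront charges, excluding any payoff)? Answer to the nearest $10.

Monthly rate = 5.6%/12 = 0.0046667; payment = 29,000 × 0.0046667 / (1 − (1+0.0046667)^−60) = $555.27.
Total outlay = 49 × $555.27 + $500.00 = $27,708.23.

$27,710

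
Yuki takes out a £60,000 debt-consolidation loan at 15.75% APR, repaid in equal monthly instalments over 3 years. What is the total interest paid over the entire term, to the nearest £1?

£15,673

At 15.75% the monthly rate is 0.0131250, so the payment is 60,000 × 0.0131250 / (1 − 1.0131250^−36) = £2,102.02.
Total paid = 36 × £2,102.02 = £75,672.72; interest = £75,672.72 − £60,000 = £15,672.72.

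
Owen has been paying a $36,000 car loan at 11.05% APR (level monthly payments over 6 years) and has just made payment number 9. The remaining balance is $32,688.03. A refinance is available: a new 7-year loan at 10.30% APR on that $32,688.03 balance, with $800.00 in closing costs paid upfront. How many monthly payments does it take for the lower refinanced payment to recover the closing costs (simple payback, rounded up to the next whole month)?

6 months

Current payment = 36,000 × 11.05%/12 / (1 − (1+0.0092083)^−72) = $686.15.
Refinanced payment = 32,688.03 × 0.0085833 / (1 − (1+0.0085833)^−84) = $547.74.
Monthly savings = $686.15 − $547.74 = $138.41.
Break-even = $800.00 / $138.41 = 5.78 → 6 months.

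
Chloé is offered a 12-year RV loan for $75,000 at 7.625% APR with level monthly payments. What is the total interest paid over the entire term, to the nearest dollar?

Monthly rate = 7.625%/12 = 0.0063542; payment = 75,000 × 0.0063542 / (1 − (1+0.0063542)^−144) = $796.50.
Total paid = 144 × $796.50 = $114,696.00; interest = $114,696.00 − $75,000 = $39,696.00.

$39,696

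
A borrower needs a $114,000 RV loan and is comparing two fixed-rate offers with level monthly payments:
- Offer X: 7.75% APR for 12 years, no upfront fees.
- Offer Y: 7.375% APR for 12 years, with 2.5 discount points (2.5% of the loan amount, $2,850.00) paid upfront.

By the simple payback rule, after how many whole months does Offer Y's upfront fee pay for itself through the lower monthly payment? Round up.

Offer X: monthly rate = 7.75%/12 = 0.0064583; payment = 114,000 × 0.0064583 / (1 − (1+0.0064583)^−144) = $1,218.42.
Offer Y: monthly rate = 7.375%/12 = 0.0061458; payment = 114,000 × 0.0061458 / (1 − (1+0.0061458)^−144) = $1,195.27.
Monthly savings = $1,218.42 − $1,195.27 = $23.15.
Break-even = $2,850.00 / $23.15 = 123.11 → 124 months.

124 months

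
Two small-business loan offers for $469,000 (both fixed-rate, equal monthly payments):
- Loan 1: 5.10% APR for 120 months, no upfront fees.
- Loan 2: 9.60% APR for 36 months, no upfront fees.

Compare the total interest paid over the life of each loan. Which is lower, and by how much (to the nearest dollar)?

Loan 1: monthly rate = 5.1%/12 = 0.0042500; payment = 469,000 × 0.0042500 / (1 − (1+0.0042500)^−120) = $4,997.43.
Total interest on Loan 1 = 120 × $4,997.43 − $469,000 = $130,691.60.
Loan 2: monthly rate = 9.6%/12 = 0.0080000; payment = 469,000 × 0.0080000 / (1 − (1+0.0080000)^−36) = $15,045.39.
Total interest on Loan 2 = 36 × $15,045.39 − $469,000 = $72,634.04.
Loan 2 is lower by $58,057.56.

Loan 2 by $58,058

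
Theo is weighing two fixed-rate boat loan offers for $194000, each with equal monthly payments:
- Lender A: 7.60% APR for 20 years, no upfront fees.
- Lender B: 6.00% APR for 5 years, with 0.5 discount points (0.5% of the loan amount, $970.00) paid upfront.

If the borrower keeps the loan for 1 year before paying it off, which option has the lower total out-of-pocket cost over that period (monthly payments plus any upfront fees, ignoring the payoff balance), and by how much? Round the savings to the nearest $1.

Lender A: at 7.60% the monthly rate is 0.0063333, so the payment is 194,000 × 0.0063333 / (1 − 1.0063333^−240) = $1,574.73.
Lender B: monthly rate = 6%/12 = 0.0050000; payment = 194,000 × 0.0050000 / (1 − (1+0.0050000)^−60) = $3,750.56.
Over 12 months: Lender A costs 12 × $1,574.73 = $18,896.76; Lender B costs 12 × $3,750.56 + $970.00 = $45,976.72.
Lender A is cheaper by $45,976.72 − $18,896.76 = $27,079.96.

Lender A by $27,080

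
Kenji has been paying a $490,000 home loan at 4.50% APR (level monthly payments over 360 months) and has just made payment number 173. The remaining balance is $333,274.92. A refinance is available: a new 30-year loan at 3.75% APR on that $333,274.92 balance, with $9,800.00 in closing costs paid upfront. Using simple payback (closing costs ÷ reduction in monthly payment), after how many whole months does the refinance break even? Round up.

Current payment = 490,000 × 4.5%/12 / (1 − (1+0.0037500)^−360) = $2,482.76.
Refinanced payment = 333,274.92 × 0.0031250 / (1 − (1+0.0031250)^−360) = $1,543.45.
Monthly savings = $2,482.76 − $1,543.45 = $939.31.
Break-even = $9,800.00 / $939.31 = 10.43 → 11 months.

11 months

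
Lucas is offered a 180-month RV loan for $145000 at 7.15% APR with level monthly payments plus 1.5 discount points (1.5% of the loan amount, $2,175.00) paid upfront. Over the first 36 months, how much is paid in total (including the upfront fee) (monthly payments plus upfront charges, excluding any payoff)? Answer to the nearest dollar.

$49,533

Monthly rate = 7.15%/12 = 0.0059583; payment = 145,000 × 0.0059583 / (1 − (1+0.0059583)^−180) = $1,315.49.
Total outlay = 36 × $1,315.49 + $2,175.00 = $49,532.64.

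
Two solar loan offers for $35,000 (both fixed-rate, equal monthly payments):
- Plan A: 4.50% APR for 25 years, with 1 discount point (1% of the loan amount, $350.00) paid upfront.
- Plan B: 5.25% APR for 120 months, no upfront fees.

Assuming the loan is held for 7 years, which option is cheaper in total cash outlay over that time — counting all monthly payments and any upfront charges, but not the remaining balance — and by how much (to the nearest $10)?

Plan A: monthly rate = 4.5%/12 = 0.0037500; payment = 35,000 × 0.0037500 / (1 − (1+0.0037500)^−300) = $194.54.
Plan B: at 5.25% the monthly rate is 0.0043750, so the payment is 35,000 × 0.0043750 / (1 − 1.0043750^−120) = $375.52.
Over 84 months: Plan A costs 84 × $194.54 + $350.00 = $16,691.36; Plan B costs 84 × $375.52 = $31,543.68.
Plan A is cheaper by $31,543.68 − $16,691.36 = $14,852.32.

Plan A by $14,850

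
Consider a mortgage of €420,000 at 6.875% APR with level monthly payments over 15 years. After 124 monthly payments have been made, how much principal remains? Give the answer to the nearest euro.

€179,008

With monthly rate i = 6.875%/12 = 0.0057292, the balance after k of n payments is P · [(1+i)^n − (1+i)^k] / [(1+i)^n − 1].
(1+0.0057292)^180 = 2.79632801 and (1+0.0057292)^124 = 2.03071786, so the balance is 420,000 × (2.79632801 − 2.03071786) / (2.79632801 − 1) = €179,007.54.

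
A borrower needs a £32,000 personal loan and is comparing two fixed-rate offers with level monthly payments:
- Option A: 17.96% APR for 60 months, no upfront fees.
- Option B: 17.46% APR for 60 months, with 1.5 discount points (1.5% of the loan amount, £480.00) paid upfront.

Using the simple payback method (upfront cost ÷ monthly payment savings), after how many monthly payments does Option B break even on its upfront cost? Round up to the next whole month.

Option A: monthly rate = 17.96%/12 = 0.0149667; payment = 32,000 × 0.0149667 / (1 − (1+0.0149667)^−60) = £811.89.
Option B: at 17.46% the monthly rate is 0.0145500, so the payment is 32,000 × 0.0145500 / (1 − 1.0145500^−60) = £803.22.
Monthly savings = £811.89 − £803.22 = £8.67.
Break-even = £480.00 / £8.67 = 55.36 → 56 months.

56 months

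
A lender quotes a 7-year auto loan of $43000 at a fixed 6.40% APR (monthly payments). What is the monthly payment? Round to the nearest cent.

At 6.40% the monthly rate is 0.0053333, so the payment is 43,000 × 0.0053333 / (1 − 1.0053333^−84) = $636.45.

$636.45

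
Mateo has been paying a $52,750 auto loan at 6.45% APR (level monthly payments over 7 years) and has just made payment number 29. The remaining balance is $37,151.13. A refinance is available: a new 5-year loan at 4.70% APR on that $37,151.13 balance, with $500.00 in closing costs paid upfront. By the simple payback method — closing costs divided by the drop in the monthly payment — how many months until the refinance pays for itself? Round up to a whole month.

Current payment = 52,750 × 6.45%/12 / (1 − (1+0.0053750)^−84) = $782.03.
Refinanced payment = 37,151.13 × 0.0039167 / (1 − (1+0.0039167)^−60) = $695.99.
Monthly savings = $782.03 − $695.99 = $86.04.
Break-even = $500.00 / $86.04 = 5.81 → 6 months.

6 months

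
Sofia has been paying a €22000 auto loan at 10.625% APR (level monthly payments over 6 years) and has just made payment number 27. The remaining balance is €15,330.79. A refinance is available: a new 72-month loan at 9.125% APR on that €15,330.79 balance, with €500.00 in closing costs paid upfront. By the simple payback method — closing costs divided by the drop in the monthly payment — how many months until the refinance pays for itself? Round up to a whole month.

Current payment = 22,000 × 10.625%/12 / (1 − (1+0.0088542)^−72) = €414.54.
Refinanced payment = 15,330.79 × 0.0076042 / (1 − (1+0.0076042)^−72) = €277.30.
Monthly savings = €414.54 − €277.30 = €137.24.
Break-even = €500.00 / €137.24 = 3.64 → 4 months.

4 months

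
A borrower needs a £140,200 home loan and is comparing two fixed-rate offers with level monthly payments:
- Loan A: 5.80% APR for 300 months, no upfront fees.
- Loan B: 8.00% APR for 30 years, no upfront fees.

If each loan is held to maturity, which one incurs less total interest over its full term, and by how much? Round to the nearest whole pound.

Loan A by £104,471

Loan A: monthly rate = 5.8%/12 = 0.0048333; payment = 140,200 × 0.0048333 / (1 − (1+0.0048333)^−300) = £886.25.
Total interest on Loan A = 300 × £886.25 − £140,200 = £125,675.00.
Loan B: monthly rate = 8%/12 = 0.0066667; payment = 140,200 × 0.0066667 / (1 − (1+0.0066667)^−360) = £1,028.74.
Total interest on Loan B = 360 × £1,028.74 − £140,200 = £230,146.40.
Loan A is lower by £104,471.40.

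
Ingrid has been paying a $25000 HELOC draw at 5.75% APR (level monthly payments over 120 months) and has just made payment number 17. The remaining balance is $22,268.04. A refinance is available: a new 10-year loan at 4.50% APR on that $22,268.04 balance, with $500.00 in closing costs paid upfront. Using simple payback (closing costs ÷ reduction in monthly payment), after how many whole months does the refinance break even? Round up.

12 months

Current payment = 25,000 × 5.75%/12 / (1 − (1+0.0047917)^−120) = $274.42.
Refinanced payment = 22,268.04 × 0.0037500 / (1 − (1+0.0037500)^−120) = $230.78.
Monthly savings = $274.42 − $230.78 = $43.64.
Break-even = $500.00 / $43.64 = 11.46 → 12 months.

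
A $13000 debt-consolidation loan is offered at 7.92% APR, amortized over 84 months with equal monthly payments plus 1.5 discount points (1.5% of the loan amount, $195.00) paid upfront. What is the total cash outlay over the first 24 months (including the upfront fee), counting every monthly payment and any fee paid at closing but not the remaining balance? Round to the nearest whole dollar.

$5,045

Monthly rate = 7.92%/12 = 0.0066000; payment = 13,000 × 0.0066000 / (1 − (1+0.0066000)^−84) = $202.10.
Total outlay = 24 × $202.10 + $195.00 = $5,045.40.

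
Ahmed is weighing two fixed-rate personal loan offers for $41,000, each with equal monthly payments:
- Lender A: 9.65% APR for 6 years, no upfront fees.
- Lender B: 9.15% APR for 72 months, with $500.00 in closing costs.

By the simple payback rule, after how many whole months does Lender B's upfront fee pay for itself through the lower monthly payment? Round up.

49 months

Lender A: at 9.65% the monthly rate is 0.0080417, so the payment is 41,000 × 0.0080417 / (1 − 1.0080417^−72) = $752.34.
Lender B: monthly rate = 9.15%/12 = 0.0076250; payment = 41,000 × 0.0076250 / (1 − (1+0.0076250)^−72) = $742.10.
Monthly savings = $752.34 − $742.10 = $10.24.
Break-even = $500.00 / $10.24 = 48.83 → 49 months.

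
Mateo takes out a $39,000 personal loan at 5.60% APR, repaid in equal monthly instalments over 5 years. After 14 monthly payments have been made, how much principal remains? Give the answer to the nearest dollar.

With monthly rate i = 5.6%/12 = 0.0046667, the balance after k of n payments is P · [(1+i)^n − (1+i)^k] / [(1+i)^n − 1].
(1+0.0046667)^60 = 1.32226833 and (1+0.0046667)^14 = 1.06735258, so the balance is 39,000 × (1.32226833 − 1.06735258) / (1.32226833 − 1) = $30,849.18.

$30,849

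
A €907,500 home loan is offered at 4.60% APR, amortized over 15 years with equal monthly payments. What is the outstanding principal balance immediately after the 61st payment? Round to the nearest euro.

With monthly rate i = 4.6%/12 = 0.0038333, the balance after k of n payments is P · [(1+i)^n − (1+i)^k] / [(1+i)^n − 1].
(1+0.0038333)^180 = 1.99108730 and (1+0.0038333)^61 = 1.26286922, so the balance is 907,500 × (1.99108730 − 1.26286922) / (1.99108730 − 1) = €666,800.90.

€666,801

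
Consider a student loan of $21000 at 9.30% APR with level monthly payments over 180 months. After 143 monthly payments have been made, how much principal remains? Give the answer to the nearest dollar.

$6,949

With monthly rate i = 9.3%/12 = 0.0077500, the balance after k of n payments is P · [(1+i)^n − (1+i)^k] / [(1+i)^n − 1].
(1+0.0077500)^180 = 4.01333330 and (1+0.0077500)^143 = 3.01613916, so the balance is 21,000 × (4.01333330 − 3.01613916) / (4.01333330 − 1) = $6,949.47.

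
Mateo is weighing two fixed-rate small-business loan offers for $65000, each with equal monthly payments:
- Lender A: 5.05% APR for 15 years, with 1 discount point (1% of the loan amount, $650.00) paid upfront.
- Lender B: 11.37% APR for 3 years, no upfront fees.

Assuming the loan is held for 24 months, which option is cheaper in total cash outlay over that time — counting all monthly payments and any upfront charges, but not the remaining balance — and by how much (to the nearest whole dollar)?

Lender A: at 5.05% the monthly rate is 0.0042083, so the payment is 65,000 × 0.0042083 / (1 − 1.0042083^−180) = $515.71.
Lender B: at 11.37% the monthly rate is 0.0094750, so the payment is 65,000 × 0.0094750 / (1 − 1.0094750^−36) = $2,139.42.
Over 24 months: Lender A costs 24 × $515.71 + $650.00 = $13,027.04; Lender B costs 24 × $2,139.42 = $51,346.08.
Lender A is cheaper by $51,346.08 − $13,027.04 = $38,319.04.

Lender A by $38,319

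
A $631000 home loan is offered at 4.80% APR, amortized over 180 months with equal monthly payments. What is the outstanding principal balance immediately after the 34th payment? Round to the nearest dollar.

$543,762

With monthly rate i = 4.8%/12 = 0.0040000, the balance after k of n payments is P · [(1+i)^n − (1+i)^k] / [(1+i)^n − 1].
(1+0.0040000)^180 = 2.05148481 and (1+0.0040000)^34 = 1.14537114, so the balance is 631,000 × (2.05148481 − 1.14537114) / (2.05148481 − 1) = $543,762.23.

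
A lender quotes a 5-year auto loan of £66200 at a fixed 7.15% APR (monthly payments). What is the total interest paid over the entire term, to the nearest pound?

Monthly rate = 7.15%/12 = 0.0059583; payment = 66,200 × 0.0059583 / (1 − (1+0.0059583)^−60) = £1,315.53.
Total paid = 60 × £1,315.53 = £78,931.80; interest = £78,931.80 − £66,200 = £12,731.80.

£12,732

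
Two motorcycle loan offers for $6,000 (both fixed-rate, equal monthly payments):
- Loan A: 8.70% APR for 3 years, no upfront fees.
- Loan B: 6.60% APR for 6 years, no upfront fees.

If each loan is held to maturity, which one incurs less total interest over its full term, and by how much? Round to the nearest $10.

Loan A by $440

Loan A: at 8.70% the monthly rate is 0.0072500, so the payment is 6,000 × 0.0072500 / (1 − 1.0072500^−36) = $189.96.
Total interest on Loan A = 36 × $189.96 − $6,000 = $838.56.
Loan B: at 6.60% the monthly rate is 0.0055000, so the payment is 6,000 × 0.0055000 / (1 − 1.0055000^−72) = $101.15.
Total interest on Loan B = 72 × $101.15 − $6,000 = $1,282.80.
Loan A is lower by $444.24.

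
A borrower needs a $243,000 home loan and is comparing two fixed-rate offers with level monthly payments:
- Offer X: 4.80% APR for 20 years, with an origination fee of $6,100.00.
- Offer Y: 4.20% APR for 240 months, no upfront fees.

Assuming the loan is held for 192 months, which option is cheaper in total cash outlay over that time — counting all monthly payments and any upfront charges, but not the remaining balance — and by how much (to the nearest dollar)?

Offer X: at 4.80% the monthly rate is 0.0040000, so the payment is 243,000 × 0.0040000 / (1 − 1.0040000^−240) = $1,576.97.
Offer Y: monthly rate = 4.2%/12 = 0.0035000; payment = 243,000 × 0.0035000 / (1 − (1+0.0035000)^−240) = $1,498.27.
Over 192 months: Offer X costs 192 × $1,576.97 + $6,100.00 = $308,878.24; Offer Y costs 192 × $1,498.27 = $287,667.84.
Offer Y is cheaper by $308,878.24 − $287,667.84 = $21,210.40.

Offer Y by $21,210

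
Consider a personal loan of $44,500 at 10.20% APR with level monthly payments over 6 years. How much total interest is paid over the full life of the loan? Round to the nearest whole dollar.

Monthly rate = 10.2%/12 = 0.0085000; payment = 44,500 × 0.0085000 / (1 − (1+0.0085000)^−72) = $828.89.
Total paid = 72 × $828.89 = $59,680.08; interest = $59,680.08 − $44,500 = $15,180.08.

$15,180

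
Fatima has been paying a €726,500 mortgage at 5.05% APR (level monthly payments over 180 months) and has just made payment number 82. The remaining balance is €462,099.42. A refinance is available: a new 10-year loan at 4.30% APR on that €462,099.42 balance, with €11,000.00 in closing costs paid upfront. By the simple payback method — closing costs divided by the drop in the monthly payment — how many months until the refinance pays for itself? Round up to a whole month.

11 months

Current payment = 726,500 × 5.05%/12 / (1 − (1+0.0042083)^−180) = €5,764.06.
Refinanced payment = 462,099.42 × 0.0035833 / (1 − (1+0.0035833)^−120) = €4,744.70.
Monthly savings = €5,764.06 − €4,744.70 = €1,019.36.
Break-even = €11,000.00 / €1,019.36 = 10.79 → 11 months.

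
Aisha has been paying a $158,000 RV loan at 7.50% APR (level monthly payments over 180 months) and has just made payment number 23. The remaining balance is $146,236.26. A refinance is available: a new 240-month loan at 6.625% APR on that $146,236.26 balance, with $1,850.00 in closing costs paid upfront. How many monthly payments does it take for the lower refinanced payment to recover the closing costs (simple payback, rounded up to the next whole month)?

6 months

Current payment = 158,000 × 7.5%/12 / (1 − (1+0.0062500)^−180) = $1,464.68.
Refinanced payment = 146,236.26 × 0.0055208 / (1 − (1+0.0055208)^−240) = $1,101.09.
Monthly savings = $1,464.68 − $1,101.09 = $363.59.
Break-even = $1,850.00 / $363.59 = 5.09 → 6 months.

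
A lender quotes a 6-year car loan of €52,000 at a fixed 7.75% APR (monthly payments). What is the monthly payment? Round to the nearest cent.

€905.39

At 7.75% the monthly rate is 0.0064583, so the payment is 52,000 × 0.0064583 / (1 − 1.0064583^−72) = €905.39.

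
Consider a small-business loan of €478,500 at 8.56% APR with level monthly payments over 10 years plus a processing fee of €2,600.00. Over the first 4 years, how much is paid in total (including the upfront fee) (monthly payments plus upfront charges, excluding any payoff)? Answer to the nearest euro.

€288,108

Monthly rate = 8.56%/12 = 0.0071333; payment = 478,500 × 0.0071333 / (1 − (1+0.0071333)^−120) = €5,948.08.
Total outlay = 48 × €5,948.08 + €2,600.00 = €288,107.84.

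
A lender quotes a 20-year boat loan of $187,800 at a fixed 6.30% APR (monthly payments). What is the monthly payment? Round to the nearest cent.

Monthly rate = 6.3%/12 = 0.0052500; payment = 187,800 × 0.0052500 / (1 − (1+0.0052500)^−240) = $1,378.16.

$1,378.16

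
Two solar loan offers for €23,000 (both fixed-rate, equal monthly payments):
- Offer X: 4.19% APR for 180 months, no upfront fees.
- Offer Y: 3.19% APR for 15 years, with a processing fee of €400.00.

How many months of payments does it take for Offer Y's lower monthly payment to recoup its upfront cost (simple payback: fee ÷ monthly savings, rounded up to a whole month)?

36 months

Offer X: at 4.19% the monthly rate is 0.0034917, so the payment is 23,000 × 0.0034917 / (1 − 1.0034917^−180) = €172.33.
Offer Y: at 3.19% the monthly rate is 0.0026583, so the payment is 23,000 × 0.0026583 / (1 − 1.0026583^−180) = €160.94.
Monthly savings = €172.33 − €160.94 = €11.39.
Break-even = €400.00 / €11.39 = 35.12 → 36 months.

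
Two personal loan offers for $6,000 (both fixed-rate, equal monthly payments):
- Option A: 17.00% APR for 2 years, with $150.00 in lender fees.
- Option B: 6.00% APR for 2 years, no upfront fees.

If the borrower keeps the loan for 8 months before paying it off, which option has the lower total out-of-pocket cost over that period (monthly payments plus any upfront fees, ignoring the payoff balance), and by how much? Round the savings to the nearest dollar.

Option B by $396

Option A: at 17.00% the monthly rate is 0.0141667, so the payment is 6,000 × 0.0141667 / (1 − 1.0141667^−24) = $296.65.
Option B: at 6.00% the monthly rate is 0.0050000, so the payment is 6,000 × 0.0050000 / (1 − 1.0050000^−24) = $265.92.
Over 8 months: Option A costs 8 × $296.65 + $150.00 = $2,523.20; Option B costs 8 × $265.92 = $2,127.36.
Option B is cheaper by $2,523.20 − $2,127.36 = $395.84.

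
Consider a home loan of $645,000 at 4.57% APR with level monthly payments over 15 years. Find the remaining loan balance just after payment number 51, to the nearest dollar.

$504,517

With monthly rate i = 4.57%/12 = 0.0038083, the balance after k of n payments is P · [(1+i)^n − (1+i)^k] / [(1+i)^n − 1].
(1+0.0038083)^180 = 1.98218149 and (1+0.0038083)^51 = 1.21392159, so the balance is 645,000 × (1.98218149 − 1.21392159) / (1.98218149 − 1) = $504,517.39.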